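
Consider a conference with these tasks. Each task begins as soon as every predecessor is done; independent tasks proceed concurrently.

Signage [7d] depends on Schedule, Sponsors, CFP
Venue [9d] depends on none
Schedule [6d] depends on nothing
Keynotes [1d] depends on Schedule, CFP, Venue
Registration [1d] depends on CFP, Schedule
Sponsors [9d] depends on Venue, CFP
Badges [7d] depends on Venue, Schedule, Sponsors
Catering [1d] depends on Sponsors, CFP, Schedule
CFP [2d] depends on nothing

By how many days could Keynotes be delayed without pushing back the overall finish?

Critical path: Venue→Sponsors→Badges = 9+9+7 = 25, so the finish is 25 days.
Keynotes finishes as early as 10 and must finish by 25.
So Keynotes can slip 25 − 10 = 15 days.

15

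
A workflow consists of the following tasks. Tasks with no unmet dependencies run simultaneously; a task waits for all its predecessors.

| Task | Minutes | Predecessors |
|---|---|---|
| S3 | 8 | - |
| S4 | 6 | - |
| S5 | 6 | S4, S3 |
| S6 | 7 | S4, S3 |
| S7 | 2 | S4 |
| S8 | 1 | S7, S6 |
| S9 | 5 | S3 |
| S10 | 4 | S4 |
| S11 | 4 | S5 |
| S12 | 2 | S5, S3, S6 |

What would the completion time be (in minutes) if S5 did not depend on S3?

With the dependency in place, S3→S5→S11 = 8+6+4 = 18 sets the finish at 18 minutes.
Without S3→S5, S5's earliest start moves from 8 to 6.
New critical path: S3→S6→S12 = 8+7+2 = 17 ⇒ 17 minutes.

17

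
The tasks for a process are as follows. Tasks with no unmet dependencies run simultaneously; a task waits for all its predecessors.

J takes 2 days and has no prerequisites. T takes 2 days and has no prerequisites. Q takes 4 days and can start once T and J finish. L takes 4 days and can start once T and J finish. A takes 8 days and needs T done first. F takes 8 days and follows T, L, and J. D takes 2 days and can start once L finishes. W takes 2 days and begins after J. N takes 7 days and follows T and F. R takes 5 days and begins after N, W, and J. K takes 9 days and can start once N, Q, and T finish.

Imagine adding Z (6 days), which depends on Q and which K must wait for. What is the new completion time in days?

30

Originally the schedule takes 30 days.
With Z inserted, K now waits for max(N, Q, T, Z).
New critical path: J→L→F→N→K = 2+4+8+7+9 = 30 ⇒ 30 days.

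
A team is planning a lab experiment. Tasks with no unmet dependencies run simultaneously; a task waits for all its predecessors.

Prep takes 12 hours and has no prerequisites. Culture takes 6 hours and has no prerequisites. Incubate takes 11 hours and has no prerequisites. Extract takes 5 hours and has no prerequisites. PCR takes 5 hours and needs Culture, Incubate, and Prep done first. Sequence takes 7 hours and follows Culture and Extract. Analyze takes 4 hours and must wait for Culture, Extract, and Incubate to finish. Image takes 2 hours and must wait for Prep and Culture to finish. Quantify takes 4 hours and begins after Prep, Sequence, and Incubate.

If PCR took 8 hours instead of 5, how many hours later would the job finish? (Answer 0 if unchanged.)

Actual critical path: Prep→PCR = 12+5 = 17 ⇒ 17 hours.
Since PCR is critical, the +3 change carries straight to that chain (now 20 hours).
That remains the longest chain; total 20 hours.
Change in finish: 20 − 17 = +3 hours.

3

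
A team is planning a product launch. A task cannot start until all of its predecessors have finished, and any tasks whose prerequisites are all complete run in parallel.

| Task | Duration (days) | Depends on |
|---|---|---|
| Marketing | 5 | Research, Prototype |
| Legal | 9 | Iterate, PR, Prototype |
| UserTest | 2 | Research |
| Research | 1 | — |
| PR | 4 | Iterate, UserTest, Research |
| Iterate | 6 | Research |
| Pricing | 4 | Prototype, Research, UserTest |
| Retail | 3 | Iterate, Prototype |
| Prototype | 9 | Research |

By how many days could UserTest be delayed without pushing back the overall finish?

4

Research→Iterate→PR→Legal = 1+6+4+9 = 20 sets the makespan at 20 days.
UserTest finishes as early as 3 and must finish by 7.
So UserTest can slip 7 − 3 = 4 days.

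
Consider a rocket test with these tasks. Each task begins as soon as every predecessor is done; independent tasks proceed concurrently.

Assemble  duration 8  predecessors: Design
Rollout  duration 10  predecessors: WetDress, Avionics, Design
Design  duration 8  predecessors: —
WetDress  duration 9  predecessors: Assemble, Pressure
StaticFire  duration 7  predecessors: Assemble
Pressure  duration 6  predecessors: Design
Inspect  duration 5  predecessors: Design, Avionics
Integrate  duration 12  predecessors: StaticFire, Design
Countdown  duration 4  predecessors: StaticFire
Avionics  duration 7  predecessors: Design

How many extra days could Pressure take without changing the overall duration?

2

Design→Assemble→WetDress→Rollout = 8+8+9+10 = 35 sets the makespan at 35 days.
Longest path through Pressure: 33 days (earliest finish 14, latest finish 16).
So Pressure can slip 16 − 14 = 2 days.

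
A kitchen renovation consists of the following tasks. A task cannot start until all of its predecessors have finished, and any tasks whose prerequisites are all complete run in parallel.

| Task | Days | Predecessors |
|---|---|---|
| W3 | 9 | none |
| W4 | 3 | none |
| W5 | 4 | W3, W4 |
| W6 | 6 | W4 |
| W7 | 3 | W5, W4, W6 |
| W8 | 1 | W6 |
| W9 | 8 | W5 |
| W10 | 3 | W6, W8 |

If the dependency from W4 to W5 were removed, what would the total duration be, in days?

21

Original critical path: W3→W5→W9 = 9+4+8 = 21 ⇒ 21 days.
Dropping W4→W5 doesn't change W5's earliest start (9); another predecessor still binds.
After: W3→W5→W9 = 9+4+8 = 21 → 21 days.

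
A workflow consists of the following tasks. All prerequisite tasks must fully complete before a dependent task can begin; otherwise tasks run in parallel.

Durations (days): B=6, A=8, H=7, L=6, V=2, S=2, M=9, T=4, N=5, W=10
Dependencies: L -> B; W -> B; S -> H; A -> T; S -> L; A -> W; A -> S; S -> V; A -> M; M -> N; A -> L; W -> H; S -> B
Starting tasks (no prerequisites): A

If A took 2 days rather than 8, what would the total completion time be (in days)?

Actual critical path: A→W→H = 8+10+7 = 25 ⇒ 25 days.
A is on the critical path; changing it to 2 makes that path 19 days.
The critical path is still A→W→H; finish is now 19 days.

19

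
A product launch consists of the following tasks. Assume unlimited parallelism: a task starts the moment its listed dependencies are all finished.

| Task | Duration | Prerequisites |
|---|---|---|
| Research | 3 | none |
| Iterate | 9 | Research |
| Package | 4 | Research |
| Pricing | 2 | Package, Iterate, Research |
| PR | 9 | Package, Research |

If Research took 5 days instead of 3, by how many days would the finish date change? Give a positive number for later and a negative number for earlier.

2

Actual critical path: Research→Package→PR = 3+4+9 = 16 ⇒ 16 days.
Research lies on that path, so at 5 days the path becomes 18 days.
No other chain overtakes it, so the finish is 18 days.
Change in finish: 18 − 16 = +2 days.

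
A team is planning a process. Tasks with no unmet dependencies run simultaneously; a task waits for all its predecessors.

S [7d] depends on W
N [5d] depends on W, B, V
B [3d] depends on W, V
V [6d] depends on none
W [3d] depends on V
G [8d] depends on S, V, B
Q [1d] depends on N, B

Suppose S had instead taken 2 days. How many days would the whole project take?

Baseline: V→W→S→G = 6+3+7+8 = 24 → 24 days.
S lies on that path, so at 2 days the path becomes 19 days.
The binding chain switches to V→W→B→G = 6+3+3+8 = 20; finish 20 days.

20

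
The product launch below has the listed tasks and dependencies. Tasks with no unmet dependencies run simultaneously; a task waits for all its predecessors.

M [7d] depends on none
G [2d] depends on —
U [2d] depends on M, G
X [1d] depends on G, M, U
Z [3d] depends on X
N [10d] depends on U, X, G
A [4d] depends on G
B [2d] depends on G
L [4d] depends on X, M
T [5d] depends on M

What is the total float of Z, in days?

7

The longest chain is M→U→X→N = 7+2+1+10 = 20; overall finish 20 days.
The longest chain containing Z totals 13 days.
So Z can slip 20 − 13 = 7 days.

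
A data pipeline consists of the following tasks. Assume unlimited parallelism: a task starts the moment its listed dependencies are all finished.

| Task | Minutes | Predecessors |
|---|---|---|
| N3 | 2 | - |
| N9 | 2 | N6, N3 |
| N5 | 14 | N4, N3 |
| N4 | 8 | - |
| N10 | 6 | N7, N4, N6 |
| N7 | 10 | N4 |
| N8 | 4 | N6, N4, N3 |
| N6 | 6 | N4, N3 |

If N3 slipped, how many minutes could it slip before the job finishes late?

N4→N7→N10 = 8+10+6 = 24 sets the makespan at 24 minutes.
N3 finishes as early as 2 and must finish by 10.
Float = 24 − 16 = 8.

8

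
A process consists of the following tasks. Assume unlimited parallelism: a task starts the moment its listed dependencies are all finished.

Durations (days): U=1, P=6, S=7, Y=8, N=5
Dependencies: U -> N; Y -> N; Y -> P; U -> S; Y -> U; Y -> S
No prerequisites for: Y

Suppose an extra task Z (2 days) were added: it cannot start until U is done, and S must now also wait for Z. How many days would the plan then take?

18

Originally the plan takes 16 days.
With Z inserted, S now waits for max(Y, U, Z).
New critical path: Y→U→Z→S = 8+1+2+7 = 18 ⇒ 18 days.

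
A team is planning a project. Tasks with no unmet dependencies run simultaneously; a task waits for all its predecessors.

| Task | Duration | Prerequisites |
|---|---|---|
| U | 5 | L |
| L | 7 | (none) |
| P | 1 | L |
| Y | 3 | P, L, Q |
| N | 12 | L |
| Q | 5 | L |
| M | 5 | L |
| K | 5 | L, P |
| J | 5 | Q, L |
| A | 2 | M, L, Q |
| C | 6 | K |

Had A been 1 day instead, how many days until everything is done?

19

The binding path is L→P→K→C = 7+1+5+6 = 19; finish at 19 days.
A has 5 days of float (longest path through it is 14).
The critical path is still L→P→K→C; finish is now 19 days.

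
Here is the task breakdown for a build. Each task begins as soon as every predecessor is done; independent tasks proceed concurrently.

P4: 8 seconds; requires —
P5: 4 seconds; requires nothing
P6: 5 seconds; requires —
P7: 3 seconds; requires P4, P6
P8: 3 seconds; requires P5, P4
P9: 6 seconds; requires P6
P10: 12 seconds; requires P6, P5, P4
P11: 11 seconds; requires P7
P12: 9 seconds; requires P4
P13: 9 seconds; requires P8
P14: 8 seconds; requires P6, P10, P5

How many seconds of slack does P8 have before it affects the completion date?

8

Critical path: P4→P10→P14 = 8+12+8 = 28, so the finish is 28 seconds.
The longest chain containing P8 totals 20 seconds.
So P8 can slip 19 − 11 = 8 seconds.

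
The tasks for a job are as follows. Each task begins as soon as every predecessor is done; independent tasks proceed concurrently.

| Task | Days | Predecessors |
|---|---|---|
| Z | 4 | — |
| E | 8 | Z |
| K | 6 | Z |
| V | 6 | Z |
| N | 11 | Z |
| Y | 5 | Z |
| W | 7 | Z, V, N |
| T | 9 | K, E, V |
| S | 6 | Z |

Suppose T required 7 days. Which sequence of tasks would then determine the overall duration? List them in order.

Z, N, W

The binding path is Z→N→W = 4+11+7 = 22; finish at 22 days.
The longest path through T is only 21 days, so T has float 1.
The critical path is still Z→N→W; finish is now 22 days.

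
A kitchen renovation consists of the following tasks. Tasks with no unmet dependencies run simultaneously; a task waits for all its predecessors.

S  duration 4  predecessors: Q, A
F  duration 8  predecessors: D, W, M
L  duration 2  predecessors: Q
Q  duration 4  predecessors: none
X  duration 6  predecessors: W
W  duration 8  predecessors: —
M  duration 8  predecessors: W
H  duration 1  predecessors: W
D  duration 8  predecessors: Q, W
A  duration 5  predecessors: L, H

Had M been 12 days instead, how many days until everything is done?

Critical path before the change: W→M→F = 8+8+8 = 24 giving 24 days.
M is on the critical path; changing it to 12 makes that path 28 days.
The critical path is still W→M→F; finish is now 28 days.

28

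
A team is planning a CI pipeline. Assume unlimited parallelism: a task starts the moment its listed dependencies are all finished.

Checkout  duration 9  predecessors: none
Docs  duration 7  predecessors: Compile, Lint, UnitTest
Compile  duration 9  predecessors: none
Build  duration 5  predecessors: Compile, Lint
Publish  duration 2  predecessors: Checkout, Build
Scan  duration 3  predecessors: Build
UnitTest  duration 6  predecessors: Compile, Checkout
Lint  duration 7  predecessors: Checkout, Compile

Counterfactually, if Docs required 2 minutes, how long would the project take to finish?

24

The binding path is Checkout→Lint→Build→Scan = 9+7+5+3 = 24; finish at 24 minutes.
Docs has 1 minute of float (longest path through it is 23).
That remains the longest chain; total 24 minutes.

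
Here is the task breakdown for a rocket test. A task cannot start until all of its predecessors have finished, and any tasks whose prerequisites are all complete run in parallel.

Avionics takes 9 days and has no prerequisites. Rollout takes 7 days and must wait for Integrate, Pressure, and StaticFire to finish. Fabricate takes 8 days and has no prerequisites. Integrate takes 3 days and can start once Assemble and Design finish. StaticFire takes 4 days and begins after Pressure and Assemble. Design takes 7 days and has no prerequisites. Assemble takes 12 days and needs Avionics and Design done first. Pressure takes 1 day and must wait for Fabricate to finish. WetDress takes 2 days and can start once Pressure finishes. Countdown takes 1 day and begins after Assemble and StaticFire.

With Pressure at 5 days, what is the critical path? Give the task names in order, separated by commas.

Avionics, Assemble, StaticFire, Rollout

Critical path before the change: Avionics→Assemble→StaticFire→Rollout = 9+12+4+7 = 32 giving 32 days.
Pressure has 12 days of float (longest path through it is 20).
That remains the longest chain; total 32 days.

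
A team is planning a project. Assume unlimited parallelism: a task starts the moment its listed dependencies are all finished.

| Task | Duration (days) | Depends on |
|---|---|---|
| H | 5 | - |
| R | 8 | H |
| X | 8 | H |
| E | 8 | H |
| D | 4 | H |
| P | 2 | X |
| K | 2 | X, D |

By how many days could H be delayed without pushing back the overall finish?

0

H→X→P = 5+8+2 = 15 sets the makespan at 15 days.
H finishes as early as 5 and must finish by 5.
So H can slip 5 − 5 = 0 days.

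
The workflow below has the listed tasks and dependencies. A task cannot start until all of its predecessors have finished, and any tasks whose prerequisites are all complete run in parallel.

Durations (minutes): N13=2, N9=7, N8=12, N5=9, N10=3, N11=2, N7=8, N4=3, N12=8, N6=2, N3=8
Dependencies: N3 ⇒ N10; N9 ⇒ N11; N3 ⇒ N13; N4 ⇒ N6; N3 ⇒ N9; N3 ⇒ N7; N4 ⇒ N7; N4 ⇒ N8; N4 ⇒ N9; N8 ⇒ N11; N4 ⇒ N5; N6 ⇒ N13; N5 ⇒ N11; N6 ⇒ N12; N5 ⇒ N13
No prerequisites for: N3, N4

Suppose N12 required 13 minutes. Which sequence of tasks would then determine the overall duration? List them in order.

N4, N6, N12

The binding path is N3→N9→N11 = 8+7+2 = 17; finish at 17 minutes.
N12 has 4 minutes of float (longest path through it is 13).
New critical path: N4→N6→N12 = 3+2+13 = 18 ⇒ 18 minutes.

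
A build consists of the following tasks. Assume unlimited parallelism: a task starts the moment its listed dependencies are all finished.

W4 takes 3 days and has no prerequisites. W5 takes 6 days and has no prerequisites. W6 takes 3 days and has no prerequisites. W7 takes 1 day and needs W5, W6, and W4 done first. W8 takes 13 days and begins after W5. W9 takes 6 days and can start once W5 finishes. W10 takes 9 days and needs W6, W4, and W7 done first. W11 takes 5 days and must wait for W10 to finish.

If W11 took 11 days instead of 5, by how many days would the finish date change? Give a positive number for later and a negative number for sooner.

6

The binding path is W5→W7→W10→W11 = 6+1+9+5 = 21; finish at 21 days.
W11 is on the critical path; changing it to 11 makes that path 27 days.
No other chain overtakes it, so the finish is 27 days.
Change in finish: 27 − 21 = +6 days.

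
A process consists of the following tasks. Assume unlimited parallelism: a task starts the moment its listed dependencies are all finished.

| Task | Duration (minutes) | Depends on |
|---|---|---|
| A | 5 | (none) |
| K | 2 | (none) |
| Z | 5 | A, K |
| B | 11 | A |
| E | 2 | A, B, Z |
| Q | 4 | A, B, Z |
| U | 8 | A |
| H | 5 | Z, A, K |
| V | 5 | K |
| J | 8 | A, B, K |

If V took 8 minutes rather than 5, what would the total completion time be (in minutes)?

Critical path before the change: A→B→J = 5+11+8 = 24 giving 24 minutes.
The longest path through V is only 7 minutes, so V has float 17.
The critical path is still A→B→J; finish is now 24 minutes.

24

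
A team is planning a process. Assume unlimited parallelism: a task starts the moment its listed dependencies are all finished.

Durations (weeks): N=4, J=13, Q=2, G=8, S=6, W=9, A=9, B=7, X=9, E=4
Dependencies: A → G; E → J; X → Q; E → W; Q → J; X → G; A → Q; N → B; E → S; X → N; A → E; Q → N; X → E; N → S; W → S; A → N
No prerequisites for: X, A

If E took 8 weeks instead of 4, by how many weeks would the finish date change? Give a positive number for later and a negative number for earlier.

4

Baseline: X→E→W→S = 9+4+9+6 = 28 → 28 weeks.
E lies on that path, so at 8 weeks the path becomes 32 weeks.
No other chain overtakes it, so the finish is 32 weeks.
Change in finish: 32 − 28 = +4 weeks.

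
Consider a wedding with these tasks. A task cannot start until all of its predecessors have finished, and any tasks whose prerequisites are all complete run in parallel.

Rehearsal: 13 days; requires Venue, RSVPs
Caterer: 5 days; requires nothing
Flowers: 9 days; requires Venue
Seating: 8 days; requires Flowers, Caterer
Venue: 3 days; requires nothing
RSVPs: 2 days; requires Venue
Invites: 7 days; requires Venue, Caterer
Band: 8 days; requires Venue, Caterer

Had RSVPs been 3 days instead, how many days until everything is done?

The binding path is Venue→Flowers→Seating = 3+9+8 = 20; finish at 20 days.
RSVPs is off the critical path — its longest chain is 18 days, giving 2 of slack.
No other chain overtakes it, so the finish is 20 days.

20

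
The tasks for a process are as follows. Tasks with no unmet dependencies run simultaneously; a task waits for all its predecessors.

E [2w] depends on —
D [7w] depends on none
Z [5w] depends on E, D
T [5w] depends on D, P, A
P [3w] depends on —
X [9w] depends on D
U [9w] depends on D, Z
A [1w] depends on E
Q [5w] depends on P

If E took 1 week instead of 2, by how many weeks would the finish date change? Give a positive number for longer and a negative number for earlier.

As given, the longest chain is D→Z→U = 7+5+9 = 21, so the finish is 21 weeks.
E is off the critical path — its longest chain is 16 weeks, giving 5 of slack.
The critical path is still D→Z→U; finish is now 21 weeks.
Change in finish: 21 − 21 = +0 weeks.

0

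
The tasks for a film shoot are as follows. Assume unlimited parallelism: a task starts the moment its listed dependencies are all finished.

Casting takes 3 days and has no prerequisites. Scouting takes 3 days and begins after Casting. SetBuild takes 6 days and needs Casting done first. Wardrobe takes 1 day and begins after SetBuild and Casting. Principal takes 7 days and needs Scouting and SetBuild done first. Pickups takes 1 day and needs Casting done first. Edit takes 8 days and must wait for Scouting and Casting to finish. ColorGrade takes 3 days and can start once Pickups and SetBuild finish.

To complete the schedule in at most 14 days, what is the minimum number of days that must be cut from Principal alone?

2

Current finish: 16 days; target: 14.
Principal is on every critical path, so each day cut from Principal cuts the finish by one (this holds down to a finish of 14).
Need 16 − 14 = 2 days off Principal → Principal becomes 5 days, finish becomes 14.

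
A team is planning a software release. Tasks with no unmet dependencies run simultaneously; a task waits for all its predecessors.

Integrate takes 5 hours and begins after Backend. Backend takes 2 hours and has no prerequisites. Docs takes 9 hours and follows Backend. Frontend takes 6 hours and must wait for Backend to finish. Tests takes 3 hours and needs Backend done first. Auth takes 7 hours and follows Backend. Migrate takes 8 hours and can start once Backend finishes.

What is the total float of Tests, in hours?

6

Backend→Docs = 2+9 = 11 sets the makespan at 11 hours.
Longest path through Tests: 5 hours (earliest finish 5, latest finish 11).
Slack of Tests = 8 − 2 = 6 hours.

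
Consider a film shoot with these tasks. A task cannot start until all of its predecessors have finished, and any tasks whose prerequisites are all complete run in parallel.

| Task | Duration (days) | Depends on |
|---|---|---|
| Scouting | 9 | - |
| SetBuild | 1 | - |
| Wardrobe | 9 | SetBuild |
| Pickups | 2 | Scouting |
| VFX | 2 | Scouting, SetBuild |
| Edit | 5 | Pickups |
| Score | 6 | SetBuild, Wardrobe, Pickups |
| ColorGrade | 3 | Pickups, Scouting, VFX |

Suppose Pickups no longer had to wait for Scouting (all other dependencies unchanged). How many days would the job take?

16

Original critical path: Scouting→Pickups→Score = 9+2+6 = 17 ⇒ 17 days.
Without Scouting→Pickups, Pickups's earliest start moves from 9 to 0.
New critical path: SetBuild→Wardrobe→Score = 1+9+6 = 16 ⇒ 16 days.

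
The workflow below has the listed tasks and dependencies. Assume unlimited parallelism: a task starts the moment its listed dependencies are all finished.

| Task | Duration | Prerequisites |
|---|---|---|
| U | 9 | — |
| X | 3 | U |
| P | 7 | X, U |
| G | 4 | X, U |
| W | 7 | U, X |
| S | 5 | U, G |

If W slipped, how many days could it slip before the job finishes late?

U→X→G→S = 9+3+4+5 = 21 sets the makespan at 21 days.
Longest path through W: 19 days (earliest finish 19, latest finish 21).
So W can slip 21 − 19 = 2 days.

2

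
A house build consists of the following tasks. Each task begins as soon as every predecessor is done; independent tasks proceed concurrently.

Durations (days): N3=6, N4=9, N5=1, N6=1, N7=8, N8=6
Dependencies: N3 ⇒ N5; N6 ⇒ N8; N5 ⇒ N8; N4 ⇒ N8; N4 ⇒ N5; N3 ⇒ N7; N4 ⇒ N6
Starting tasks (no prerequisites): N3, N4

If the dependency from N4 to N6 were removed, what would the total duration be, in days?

16

With the dependency in place, N4→N5→N8 = 9+1+6 = 16 sets the finish at 16 days.
Without N4→N6, N6's earliest start moves from 9 to 0.
After: N4→N5→N8 = 9+1+6 = 16 → 16 days.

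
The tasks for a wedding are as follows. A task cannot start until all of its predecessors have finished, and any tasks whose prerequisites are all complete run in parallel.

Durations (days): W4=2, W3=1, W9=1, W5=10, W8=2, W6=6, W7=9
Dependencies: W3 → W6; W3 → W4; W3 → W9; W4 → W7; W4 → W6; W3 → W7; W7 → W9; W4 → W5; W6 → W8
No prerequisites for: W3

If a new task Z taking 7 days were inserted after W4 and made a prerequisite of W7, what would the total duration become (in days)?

20

Originally the schedule takes 13 days.
With Z inserted, W7 now waits for max(W4, W3, Z).
New critical path: W3→W4→Z→W7→W9 = 1+2+7+9+1 = 20 ⇒ 20 days.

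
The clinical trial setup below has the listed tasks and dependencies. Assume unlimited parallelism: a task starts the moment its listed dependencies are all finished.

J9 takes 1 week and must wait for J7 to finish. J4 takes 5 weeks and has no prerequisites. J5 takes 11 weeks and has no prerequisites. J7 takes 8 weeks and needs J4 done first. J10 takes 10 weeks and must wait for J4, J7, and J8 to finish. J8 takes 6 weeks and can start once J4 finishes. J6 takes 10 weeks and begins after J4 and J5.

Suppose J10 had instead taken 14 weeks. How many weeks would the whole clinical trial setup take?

27

Critical path before the change: J4→J7→J10 = 5+8+10 = 23 giving 23 weeks.
J10 is on the critical path; changing it to 14 makes that path 27 weeks.
No other chain overtakes it, so the finish is 27 weeks.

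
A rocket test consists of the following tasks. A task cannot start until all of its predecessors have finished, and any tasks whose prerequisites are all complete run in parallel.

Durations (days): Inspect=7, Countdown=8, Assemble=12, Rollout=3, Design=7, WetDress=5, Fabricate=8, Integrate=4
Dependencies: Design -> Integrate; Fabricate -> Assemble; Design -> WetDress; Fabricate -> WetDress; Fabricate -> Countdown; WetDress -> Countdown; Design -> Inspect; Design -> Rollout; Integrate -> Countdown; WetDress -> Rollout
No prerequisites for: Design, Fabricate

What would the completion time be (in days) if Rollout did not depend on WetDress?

21

Before: longest chain Fabricate→WetDress→Countdown = 8+5+8 = 21, finish 21.
Without WetDress→Rollout, Rollout's earliest start moves from 13 to 7.
The longest chain is now Fabricate→WetDress→Countdown = 8+5+8 = 21, so the job takes 21 days.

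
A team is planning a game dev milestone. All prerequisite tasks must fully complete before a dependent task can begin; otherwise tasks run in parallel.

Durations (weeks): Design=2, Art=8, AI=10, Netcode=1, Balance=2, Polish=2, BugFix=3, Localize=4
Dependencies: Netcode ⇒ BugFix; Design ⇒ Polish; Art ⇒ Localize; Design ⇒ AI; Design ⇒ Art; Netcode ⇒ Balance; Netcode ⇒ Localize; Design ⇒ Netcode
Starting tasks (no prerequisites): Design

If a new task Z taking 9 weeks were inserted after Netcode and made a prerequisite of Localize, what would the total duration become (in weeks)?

Originally the plan takes 14 weeks.
With Z inserted, Localize now waits for max(Netcode, Art, Z).
New critical path: Design→Netcode→Z→Localize = 2+1+9+4 = 16 ⇒ 16 weeks.

16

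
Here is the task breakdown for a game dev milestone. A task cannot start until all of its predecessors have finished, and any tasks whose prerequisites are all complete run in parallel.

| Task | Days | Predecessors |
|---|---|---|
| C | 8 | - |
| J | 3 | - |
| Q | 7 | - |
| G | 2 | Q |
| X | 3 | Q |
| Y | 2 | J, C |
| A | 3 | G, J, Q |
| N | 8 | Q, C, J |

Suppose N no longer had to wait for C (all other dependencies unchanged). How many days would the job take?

With the dependency in place, C→N = 8+8 = 16 sets the finish at 16 days.
Without C→N, N's earliest start moves from 8 to 7.
The longest chain is now Q→N = 7+8 = 15, so the job takes 15 days.

15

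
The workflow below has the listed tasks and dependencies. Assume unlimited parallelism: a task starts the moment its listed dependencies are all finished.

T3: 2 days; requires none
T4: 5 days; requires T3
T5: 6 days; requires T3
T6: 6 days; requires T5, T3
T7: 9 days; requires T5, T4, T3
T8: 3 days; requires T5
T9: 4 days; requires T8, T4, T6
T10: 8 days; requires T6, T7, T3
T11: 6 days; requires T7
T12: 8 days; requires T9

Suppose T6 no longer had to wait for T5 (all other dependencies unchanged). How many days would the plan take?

25

Original critical path: T3→T5→T6→T9→T12 = 2+6+6+4+8 = 26 ⇒ 26 days.
Without T5→T6, T6's earliest start moves from 8 to 2.
After: T3→T5→T7→T10 = 2+6+9+8 = 25 → 25 days.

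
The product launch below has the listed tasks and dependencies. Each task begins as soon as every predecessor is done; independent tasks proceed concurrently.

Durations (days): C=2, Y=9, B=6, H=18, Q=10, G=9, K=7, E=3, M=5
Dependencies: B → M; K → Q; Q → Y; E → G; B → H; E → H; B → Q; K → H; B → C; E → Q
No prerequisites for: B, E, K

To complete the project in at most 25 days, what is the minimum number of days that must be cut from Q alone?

1

Current finish: 26 days; target: 25.
Q is on every critical path, so each day cut from Q cuts the finish by one (this holds down to a finish of 25).
Need 26 − 25 = 1 day off Q → Q becomes 9 days, finish becomes 25.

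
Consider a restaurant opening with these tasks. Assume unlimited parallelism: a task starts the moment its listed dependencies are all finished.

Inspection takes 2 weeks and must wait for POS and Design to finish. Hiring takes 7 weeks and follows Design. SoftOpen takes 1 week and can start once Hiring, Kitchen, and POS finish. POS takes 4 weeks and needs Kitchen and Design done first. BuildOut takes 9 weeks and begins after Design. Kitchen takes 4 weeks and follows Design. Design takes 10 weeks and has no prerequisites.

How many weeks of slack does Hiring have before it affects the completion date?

2

Design→Kitchen→POS→Inspection = 10+4+4+2 = 20 sets the makespan at 20 weeks.
Longest path through Hiring: 18 weeks (earliest finish 17, latest finish 19).
So Hiring can slip 19 − 17 = 2 weeks.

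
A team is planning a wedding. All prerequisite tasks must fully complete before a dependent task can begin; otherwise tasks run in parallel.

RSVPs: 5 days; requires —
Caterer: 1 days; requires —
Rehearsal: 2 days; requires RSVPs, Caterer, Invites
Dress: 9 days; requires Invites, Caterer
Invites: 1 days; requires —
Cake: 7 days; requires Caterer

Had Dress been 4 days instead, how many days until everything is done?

8

Actual critical path: Caterer→Dress = 1+9 = 10 ⇒ 10 days.
Dress lies on that path, so at 4 days the path becomes 5 days.
The binding chain switches to Caterer→Cake = 1+7 = 8; finish 8 days.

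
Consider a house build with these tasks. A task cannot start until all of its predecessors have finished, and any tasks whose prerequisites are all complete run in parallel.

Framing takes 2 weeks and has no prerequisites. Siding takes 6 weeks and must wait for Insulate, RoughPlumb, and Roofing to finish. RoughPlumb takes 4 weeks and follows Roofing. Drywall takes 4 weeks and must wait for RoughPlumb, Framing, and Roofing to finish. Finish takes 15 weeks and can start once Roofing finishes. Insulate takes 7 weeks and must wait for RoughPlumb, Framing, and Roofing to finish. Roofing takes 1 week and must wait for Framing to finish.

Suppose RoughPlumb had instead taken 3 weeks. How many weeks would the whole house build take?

As given, the longest chain is Framing→Roofing→RoughPlumb→Insulate→Siding = 2+1+4+7+6 = 20, so the finish is 20 weeks.
RoughPlumb is on the critical path; changing it to 3 makes that path 19 weeks.
That remains the longest chain; total 19 weeks.

19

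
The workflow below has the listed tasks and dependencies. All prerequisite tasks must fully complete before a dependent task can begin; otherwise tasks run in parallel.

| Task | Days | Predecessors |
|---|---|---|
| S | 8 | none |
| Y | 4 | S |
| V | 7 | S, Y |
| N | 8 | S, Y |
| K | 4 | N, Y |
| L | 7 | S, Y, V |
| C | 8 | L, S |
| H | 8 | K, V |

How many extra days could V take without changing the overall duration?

Critical path: S→Y→V→L→C = 8+4+7+7+8 = 34, so the finish is 34 days.
The longest chain containing V totals 34 days.
Slack of V = 12 − 12 = 0 days.

0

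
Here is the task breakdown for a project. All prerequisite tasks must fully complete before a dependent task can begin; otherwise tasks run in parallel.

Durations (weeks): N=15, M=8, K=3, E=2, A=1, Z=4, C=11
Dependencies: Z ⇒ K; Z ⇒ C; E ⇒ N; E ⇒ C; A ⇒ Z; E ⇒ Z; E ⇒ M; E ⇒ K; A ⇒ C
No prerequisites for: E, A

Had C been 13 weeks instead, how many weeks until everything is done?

19

Baseline: E→Z→C = 2+4+11 = 17 → 17 weeks.
C lies on that path, so at 13 weeks the path becomes 19 weeks.
The critical path is still E→Z→C; finish is now 19 weeks.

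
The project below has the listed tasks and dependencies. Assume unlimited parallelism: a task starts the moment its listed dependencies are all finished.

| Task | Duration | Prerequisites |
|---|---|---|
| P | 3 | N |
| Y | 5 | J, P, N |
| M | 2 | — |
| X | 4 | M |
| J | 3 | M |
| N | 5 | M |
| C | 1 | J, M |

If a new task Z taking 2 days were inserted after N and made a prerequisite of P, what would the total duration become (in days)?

Originally the plan takes 15 days.
With Z inserted, P now waits for max(N, Z).
New critical path: M→N→Z→P→Y = 2+5+2+3+5 = 17 ⇒ 17 days.

17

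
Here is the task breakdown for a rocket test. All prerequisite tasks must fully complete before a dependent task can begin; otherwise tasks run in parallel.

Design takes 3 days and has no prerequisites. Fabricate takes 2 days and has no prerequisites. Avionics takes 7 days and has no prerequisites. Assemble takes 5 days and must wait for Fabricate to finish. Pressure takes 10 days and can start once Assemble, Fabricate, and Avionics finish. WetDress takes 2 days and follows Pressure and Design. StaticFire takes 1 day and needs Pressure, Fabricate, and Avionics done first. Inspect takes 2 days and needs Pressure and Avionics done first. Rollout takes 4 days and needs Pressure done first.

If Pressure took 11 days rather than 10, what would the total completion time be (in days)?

22

Critical path before the change: Fabricate→Assemble→Pressure→Rollout = 2+5+10+4 = 21 giving 21 days.
Since Pressure is critical, the +1 change carries straight to that chain (now 22 days).
The critical path is still Fabricate→Assemble→Pressure→Rollout; finish is now 22 days.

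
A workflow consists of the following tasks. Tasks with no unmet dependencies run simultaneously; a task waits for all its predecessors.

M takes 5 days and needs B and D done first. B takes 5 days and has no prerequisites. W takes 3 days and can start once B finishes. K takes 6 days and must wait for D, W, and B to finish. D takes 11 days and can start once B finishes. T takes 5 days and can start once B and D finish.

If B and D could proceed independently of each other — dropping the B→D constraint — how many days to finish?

Original critical path: B→D→K = 5+11+6 = 22 ⇒ 22 days.
Without B→D, D's earliest start moves from 5 to 0.
After: D→K = 11+6 = 17 → 17 days.

17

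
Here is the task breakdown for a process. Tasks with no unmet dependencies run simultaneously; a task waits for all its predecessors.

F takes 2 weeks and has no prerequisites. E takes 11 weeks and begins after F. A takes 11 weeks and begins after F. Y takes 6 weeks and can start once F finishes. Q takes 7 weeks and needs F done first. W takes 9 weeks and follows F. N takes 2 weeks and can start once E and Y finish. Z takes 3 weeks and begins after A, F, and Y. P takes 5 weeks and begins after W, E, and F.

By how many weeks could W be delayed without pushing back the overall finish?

2

F→E→P = 2+11+5 = 18 sets the makespan at 18 weeks.
W finishes as early as 11 and must finish by 13.
So W can slip 13 − 11 = 2 weeks.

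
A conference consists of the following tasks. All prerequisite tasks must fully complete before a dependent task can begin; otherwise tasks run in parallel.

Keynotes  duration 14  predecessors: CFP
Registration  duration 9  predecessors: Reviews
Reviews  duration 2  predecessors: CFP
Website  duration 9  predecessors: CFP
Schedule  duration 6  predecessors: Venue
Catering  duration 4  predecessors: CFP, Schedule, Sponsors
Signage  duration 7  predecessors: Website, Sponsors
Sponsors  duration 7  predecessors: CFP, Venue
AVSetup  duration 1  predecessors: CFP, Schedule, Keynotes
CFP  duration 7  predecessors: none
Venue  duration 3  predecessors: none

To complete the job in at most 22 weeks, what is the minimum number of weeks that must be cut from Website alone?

1

Current finish: 23 weeks; target: 22.
Website is on every critical path, so each week cut from Website cuts the finish by one (this holds down to a finish of 22).
Need 23 − 22 = 1 week off Website → Website becomes 8 weeks, finish becomes 22.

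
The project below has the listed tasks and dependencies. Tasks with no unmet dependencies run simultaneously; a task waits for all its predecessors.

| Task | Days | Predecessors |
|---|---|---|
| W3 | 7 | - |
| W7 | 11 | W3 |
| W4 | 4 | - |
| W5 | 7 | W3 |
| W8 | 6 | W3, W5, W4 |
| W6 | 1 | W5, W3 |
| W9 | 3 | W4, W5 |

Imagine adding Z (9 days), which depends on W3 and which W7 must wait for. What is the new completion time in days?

27

Originally the schedule takes 20 days.
With Z inserted, W7 now waits for max(W3, Z).
New critical path: W3→Z→W7 = 7+9+11 = 27 ⇒ 27 days.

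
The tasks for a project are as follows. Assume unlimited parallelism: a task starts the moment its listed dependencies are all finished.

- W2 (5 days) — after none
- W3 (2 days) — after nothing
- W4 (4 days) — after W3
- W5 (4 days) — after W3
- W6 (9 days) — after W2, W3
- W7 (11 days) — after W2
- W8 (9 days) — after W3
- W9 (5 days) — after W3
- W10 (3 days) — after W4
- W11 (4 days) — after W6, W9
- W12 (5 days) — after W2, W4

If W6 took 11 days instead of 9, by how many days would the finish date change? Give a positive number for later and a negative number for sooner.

The binding path is W2→W6→W11 = 5+9+4 = 18; finish at 18 days.
Since W6 is critical, the +2 change carries straight to that chain (now 20 days).
The critical path is still W2→W6→W11; finish is now 20 days.
Change in finish: 20 − 18 = +2 days.

2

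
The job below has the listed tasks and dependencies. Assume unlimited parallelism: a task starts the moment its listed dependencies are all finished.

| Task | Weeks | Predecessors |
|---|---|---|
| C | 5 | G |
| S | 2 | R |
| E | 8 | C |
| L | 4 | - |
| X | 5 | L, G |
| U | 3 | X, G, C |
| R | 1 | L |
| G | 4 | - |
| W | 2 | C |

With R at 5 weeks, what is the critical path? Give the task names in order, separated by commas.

G, C, E

As given, the longest chain is G→C→E = 4+5+8 = 17, so the finish is 17 weeks.
R has 10 weeks of float (longest path through it is 7).
No other chain overtakes it, so the finish is 17 weeks.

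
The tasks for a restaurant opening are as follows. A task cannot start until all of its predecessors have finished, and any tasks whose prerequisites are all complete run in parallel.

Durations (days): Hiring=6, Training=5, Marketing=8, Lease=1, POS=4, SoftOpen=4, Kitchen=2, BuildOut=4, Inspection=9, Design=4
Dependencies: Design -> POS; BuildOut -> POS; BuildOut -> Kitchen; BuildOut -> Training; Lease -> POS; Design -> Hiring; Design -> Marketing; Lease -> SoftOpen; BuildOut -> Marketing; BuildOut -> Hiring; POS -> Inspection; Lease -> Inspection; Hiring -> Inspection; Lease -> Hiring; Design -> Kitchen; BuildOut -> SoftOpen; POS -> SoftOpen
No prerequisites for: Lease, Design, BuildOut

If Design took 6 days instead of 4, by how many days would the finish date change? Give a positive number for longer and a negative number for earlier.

2

Actual critical path: Design→Hiring→Inspection = 4+6+9 = 19 ⇒ 19 days.
Design lies on that path, so at 6 days the path becomes 21 days.
The critical path is still Design→Hiring→Inspection; finish is now 21 days.
Change in finish: 21 − 19 = +2 days.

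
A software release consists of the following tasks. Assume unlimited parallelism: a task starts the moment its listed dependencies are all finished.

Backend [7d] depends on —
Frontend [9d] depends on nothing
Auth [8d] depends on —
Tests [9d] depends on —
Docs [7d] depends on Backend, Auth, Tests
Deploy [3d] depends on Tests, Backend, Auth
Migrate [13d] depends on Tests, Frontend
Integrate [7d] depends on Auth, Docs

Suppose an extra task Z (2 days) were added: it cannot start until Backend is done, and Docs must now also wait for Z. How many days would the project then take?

Originally the project takes 23 days.
With Z inserted, Docs now waits for max(Backend, Auth, Tests, Z).
New critical path: Backend→Z→Docs→Integrate = 7+2+7+7 = 23 ⇒ 23 days.

23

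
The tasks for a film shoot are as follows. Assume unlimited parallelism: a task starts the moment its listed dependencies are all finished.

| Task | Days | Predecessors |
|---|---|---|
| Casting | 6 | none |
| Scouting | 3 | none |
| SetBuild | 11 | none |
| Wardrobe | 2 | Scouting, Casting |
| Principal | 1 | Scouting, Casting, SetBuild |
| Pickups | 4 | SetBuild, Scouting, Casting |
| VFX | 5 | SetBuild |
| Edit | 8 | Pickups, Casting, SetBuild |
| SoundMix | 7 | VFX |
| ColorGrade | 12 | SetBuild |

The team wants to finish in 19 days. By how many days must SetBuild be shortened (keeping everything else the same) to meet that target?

4

Current finish: 23 days; target: 19.
SetBuild is on every critical path, so each day cut from SetBuild cuts the finish by one (this holds down to a finish of 18).
Need 23 − 19 = 4 days off SetBuild → SetBuild becomes 7 days, finish becomes 19.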